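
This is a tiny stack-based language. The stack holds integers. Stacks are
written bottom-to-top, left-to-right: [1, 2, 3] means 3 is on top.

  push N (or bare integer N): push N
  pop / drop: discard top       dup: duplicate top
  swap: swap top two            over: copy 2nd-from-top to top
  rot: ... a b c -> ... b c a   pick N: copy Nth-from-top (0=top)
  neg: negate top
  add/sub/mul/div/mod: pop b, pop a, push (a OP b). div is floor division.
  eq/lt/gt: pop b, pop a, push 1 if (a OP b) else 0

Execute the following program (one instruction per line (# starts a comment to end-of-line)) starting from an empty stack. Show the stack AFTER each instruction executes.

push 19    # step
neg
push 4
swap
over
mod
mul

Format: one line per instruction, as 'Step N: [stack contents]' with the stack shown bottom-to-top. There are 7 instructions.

Step 1: [19]
Step 2: [-19]
Step 3: [-19, 4]
Step 4: [4, -19]
Step 5: [4, -19, 4]
Step 6: [4, 1]
Step 7: [4]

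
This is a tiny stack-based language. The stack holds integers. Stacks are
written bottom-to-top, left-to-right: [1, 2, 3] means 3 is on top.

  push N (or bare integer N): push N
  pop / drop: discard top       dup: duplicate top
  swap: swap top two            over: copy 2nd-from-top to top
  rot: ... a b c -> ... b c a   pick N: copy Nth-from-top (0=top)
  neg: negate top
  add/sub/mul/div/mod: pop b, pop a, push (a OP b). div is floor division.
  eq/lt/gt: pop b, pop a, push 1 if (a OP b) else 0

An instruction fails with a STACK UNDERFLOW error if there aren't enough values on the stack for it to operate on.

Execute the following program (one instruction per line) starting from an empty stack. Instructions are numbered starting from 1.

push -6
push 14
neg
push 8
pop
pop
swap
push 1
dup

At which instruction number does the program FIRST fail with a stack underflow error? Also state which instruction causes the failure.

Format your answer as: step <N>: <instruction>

Step 1 ('push -6'): stack = [-6], depth = 1
Step 2 ('push 14'): stack = [-6, 14], depth = 2
Step 3 ('neg'): stack = [-6, -14], depth = 2
Step 4 ('push 8'): stack = [-6, -14, 8], depth = 3
Step 5 ('pop'): stack = [-6, -14], depth = 2
Step 6 ('pop'): stack = [-6], depth = 1
Step 7 ('swap'): needs 2 value(s) but depth is 1 — STACK UNDERFLOW

Answer: step 7: swap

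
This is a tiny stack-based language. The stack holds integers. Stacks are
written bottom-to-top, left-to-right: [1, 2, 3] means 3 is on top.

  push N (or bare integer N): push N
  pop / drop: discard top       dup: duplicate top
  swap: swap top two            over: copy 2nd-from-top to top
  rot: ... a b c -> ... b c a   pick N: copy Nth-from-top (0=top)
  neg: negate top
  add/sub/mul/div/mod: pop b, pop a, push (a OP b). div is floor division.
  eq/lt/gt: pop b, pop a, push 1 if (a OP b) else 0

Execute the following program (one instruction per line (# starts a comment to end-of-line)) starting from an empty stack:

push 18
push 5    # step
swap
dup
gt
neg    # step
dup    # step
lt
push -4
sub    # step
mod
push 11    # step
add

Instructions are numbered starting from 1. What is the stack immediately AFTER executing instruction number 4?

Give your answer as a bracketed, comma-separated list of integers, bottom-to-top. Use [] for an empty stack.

Step 1 ('push 18'): [18]
Step 2 ('push 5'): [18, 5]
Step 3 ('swap'): [5, 18]
Step 4 ('dup'): [5, 18, 18]

Answer: [5, 18, 18]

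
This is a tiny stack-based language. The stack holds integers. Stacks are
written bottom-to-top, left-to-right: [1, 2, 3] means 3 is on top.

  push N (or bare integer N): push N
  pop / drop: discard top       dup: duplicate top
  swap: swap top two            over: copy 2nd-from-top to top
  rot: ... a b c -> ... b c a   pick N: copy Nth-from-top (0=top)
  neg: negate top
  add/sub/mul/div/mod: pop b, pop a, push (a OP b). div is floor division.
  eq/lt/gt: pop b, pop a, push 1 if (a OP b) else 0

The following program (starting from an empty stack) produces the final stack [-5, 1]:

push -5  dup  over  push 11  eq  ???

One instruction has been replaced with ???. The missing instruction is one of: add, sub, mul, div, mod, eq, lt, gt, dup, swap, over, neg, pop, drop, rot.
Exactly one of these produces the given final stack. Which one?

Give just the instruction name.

Stack before ???: [-5, -5, 0]
Stack after ???:  [-5, 1]
The instruction that transforms [-5, -5, 0] -> [-5, 1] is: lt

Answer: lt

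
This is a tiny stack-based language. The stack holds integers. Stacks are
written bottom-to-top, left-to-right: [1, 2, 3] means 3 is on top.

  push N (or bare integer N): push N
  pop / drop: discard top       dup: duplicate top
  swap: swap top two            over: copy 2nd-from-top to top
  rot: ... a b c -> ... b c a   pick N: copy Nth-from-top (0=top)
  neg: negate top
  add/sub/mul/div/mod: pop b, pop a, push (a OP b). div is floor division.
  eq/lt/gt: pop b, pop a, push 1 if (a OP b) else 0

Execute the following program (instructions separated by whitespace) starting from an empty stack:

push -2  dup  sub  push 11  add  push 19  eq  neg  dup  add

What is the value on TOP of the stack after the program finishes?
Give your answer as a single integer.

Answer: 0

Derivation:
After 'push -2': [-2]
After 'dup': [-2, -2]
After 'sub': [0]
After 'push 11': [0, 11]
After 'add': [11]
After 'push 19': [11, 19]
After 'eq': [0]
After 'neg': [0]
After 'dup': [0, 0]
After 'add': [0]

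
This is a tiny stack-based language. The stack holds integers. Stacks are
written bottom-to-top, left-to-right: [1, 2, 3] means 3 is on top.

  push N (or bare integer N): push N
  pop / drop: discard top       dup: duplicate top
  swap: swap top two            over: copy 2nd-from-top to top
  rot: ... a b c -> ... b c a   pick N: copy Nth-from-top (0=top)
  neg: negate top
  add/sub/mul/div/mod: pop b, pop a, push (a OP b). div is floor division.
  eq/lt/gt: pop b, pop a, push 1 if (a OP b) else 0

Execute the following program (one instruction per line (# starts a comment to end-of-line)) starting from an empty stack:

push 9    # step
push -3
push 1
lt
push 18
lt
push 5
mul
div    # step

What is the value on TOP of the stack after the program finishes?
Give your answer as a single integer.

Answer: 1

Derivation:
After 'push 9': [9]
After 'push -3': [9, -3]
After 'push 1': [9, -3, 1]
After 'lt': [9, 1]
After 'push 18': [9, 1, 18]
After 'lt': [9, 1]
After 'push 5': [9, 1, 5]
After 'mul': [9, 5]
After 'div': [1]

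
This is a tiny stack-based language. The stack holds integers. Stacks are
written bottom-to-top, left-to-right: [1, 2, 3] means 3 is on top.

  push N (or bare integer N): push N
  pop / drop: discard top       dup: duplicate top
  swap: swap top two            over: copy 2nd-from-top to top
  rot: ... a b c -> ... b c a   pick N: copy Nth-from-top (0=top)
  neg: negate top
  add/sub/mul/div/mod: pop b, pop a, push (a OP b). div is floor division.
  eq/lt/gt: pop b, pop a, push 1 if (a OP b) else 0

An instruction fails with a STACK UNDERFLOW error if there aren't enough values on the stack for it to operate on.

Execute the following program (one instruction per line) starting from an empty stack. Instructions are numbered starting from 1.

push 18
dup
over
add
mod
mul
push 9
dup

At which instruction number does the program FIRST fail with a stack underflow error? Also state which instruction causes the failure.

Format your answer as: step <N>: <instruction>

Step 1 ('push 18'): stack = [18], depth = 1
Step 2 ('dup'): stack = [18, 18], depth = 2
Step 3 ('over'): stack = [18, 18, 18], depth = 3
Step 4 ('add'): stack = [18, 36], depth = 2
Step 5 ('mod'): stack = [18], depth = 1
Step 6 ('mul'): needs 2 value(s) but depth is 1 — STACK UNDERFLOW

Answer: step 6: mul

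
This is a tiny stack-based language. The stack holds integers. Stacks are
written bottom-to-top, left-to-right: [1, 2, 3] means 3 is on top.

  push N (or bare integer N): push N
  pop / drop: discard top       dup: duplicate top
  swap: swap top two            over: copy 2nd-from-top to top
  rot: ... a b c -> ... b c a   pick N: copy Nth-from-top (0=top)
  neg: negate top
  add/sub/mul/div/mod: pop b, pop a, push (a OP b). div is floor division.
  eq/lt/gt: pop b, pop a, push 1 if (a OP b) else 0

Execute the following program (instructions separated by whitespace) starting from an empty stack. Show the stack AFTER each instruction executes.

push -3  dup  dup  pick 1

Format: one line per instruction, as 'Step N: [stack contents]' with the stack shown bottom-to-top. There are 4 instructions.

Step 1: [-3]
Step 2: [-3, -3]
Step 3: [-3, -3, -3]
Step 4: [-3, -3, -3, -3]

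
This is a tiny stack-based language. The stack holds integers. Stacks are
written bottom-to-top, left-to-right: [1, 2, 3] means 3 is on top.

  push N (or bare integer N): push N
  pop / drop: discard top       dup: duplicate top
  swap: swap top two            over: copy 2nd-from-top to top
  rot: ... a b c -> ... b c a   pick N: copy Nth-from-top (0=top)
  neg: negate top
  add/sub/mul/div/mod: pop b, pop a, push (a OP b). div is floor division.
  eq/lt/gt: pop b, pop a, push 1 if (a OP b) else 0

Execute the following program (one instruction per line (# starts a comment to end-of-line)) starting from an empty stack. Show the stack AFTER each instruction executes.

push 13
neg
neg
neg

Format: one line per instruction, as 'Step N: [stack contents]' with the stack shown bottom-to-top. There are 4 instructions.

Step 1: [13]
Step 2: [-13]
Step 3: [13]
Step 4: [-13]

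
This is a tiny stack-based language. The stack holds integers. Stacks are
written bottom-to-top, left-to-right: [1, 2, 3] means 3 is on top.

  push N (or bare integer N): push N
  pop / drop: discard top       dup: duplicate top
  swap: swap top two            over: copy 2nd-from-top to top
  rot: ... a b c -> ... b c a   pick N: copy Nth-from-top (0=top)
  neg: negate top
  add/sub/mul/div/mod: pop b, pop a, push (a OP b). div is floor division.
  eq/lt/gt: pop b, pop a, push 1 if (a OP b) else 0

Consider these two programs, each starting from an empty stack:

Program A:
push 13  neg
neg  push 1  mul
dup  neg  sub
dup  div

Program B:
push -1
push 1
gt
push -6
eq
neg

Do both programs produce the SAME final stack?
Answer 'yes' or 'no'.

Answer: no

Derivation:
Program A trace:
  After 'push 13': [13]
  After 'neg': [-13]
  After 'neg': [13]
  After 'push 1': [13, 1]
  After 'mul': [13]
  After 'dup': [13, 13]
  After 'neg': [13, -13]
  After 'sub': [26]
  After 'dup': [26, 26]
  After 'div': [1]
Program A final stack: [1]

Program B trace:
  After 'push -1': [-1]
  After 'push 1': [-1, 1]
  After 'gt': [0]
  After 'push -6': [0, -6]
  After 'eq': [0]
  After 'neg': [0]
Program B final stack: [0]
Same: no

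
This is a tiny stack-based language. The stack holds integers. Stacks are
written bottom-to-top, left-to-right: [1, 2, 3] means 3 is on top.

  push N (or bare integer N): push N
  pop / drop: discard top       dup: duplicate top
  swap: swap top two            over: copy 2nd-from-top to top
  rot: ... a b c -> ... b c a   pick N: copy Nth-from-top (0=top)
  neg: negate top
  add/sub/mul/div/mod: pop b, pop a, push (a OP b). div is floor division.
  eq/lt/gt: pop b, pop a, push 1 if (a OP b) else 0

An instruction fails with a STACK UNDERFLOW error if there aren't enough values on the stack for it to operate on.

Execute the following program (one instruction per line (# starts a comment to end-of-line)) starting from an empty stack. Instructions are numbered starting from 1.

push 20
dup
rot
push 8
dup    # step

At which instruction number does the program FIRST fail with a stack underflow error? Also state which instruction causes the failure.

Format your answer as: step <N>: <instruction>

Answer: step 3: rot

Derivation:
Step 1 ('push 20'): stack = [20], depth = 1
Step 2 ('dup'): stack = [20, 20], depth = 2
Step 3 ('rot'): needs 3 value(s) but depth is 2 — STACK UNDERFLOW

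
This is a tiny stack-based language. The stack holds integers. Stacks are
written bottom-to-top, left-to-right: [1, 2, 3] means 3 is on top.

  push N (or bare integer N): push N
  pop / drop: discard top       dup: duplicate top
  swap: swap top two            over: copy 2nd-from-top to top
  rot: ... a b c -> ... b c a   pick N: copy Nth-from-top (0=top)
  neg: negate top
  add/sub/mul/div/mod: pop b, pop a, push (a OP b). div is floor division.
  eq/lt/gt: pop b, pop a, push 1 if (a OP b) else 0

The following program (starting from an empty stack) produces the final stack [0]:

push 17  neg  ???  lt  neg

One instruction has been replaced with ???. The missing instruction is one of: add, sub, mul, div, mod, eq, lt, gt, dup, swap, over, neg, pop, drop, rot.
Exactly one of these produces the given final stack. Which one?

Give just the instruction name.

Answer: dup

Derivation:
Stack before ???: [-17]
Stack after ???:  [-17, -17]
The instruction that transforms [-17] -> [-17, -17] is: dup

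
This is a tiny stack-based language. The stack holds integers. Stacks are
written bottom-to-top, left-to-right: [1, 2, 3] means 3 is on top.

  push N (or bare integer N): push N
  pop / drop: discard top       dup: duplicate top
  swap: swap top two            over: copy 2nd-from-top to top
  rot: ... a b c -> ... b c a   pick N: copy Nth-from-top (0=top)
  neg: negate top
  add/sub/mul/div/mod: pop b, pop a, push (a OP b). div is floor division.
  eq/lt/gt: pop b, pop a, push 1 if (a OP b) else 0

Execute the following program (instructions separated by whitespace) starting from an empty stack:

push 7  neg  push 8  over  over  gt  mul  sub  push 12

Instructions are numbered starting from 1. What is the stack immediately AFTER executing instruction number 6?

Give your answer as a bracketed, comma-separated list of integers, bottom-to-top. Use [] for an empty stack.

Answer: [-7, 8, 0]

Derivation:
Step 1 ('push 7'): [7]
Step 2 ('neg'): [-7]
Step 3 ('push 8'): [-7, 8]
Step 4 ('over'): [-7, 8, -7]
Step 5 ('over'): [-7, 8, -7, 8]
Step 6 ('gt'): [-7, 8, 0]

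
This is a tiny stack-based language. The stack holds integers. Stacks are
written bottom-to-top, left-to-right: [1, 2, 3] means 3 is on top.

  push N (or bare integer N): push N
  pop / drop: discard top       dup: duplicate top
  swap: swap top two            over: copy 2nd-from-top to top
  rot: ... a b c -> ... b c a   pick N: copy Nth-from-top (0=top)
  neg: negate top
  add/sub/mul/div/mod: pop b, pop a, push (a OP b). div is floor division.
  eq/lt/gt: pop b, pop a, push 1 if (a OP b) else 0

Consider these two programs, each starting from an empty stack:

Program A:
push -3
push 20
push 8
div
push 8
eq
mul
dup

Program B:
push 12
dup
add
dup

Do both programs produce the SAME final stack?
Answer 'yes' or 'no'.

Program A trace:
  After 'push -3': [-3]
  After 'push 20': [-3, 20]
  After 'push 8': [-3, 20, 8]
  After 'div': [-3, 2]
  After 'push 8': [-3, 2, 8]
  After 'eq': [-3, 0]
  After 'mul': [0]
  After 'dup': [0, 0]
Program A final stack: [0, 0]

Program B trace:
  After 'push 12': [12]
  After 'dup': [12, 12]
  After 'add': [24]
  After 'dup': [24, 24]
Program B final stack: [24, 24]
Same: no

Answer: no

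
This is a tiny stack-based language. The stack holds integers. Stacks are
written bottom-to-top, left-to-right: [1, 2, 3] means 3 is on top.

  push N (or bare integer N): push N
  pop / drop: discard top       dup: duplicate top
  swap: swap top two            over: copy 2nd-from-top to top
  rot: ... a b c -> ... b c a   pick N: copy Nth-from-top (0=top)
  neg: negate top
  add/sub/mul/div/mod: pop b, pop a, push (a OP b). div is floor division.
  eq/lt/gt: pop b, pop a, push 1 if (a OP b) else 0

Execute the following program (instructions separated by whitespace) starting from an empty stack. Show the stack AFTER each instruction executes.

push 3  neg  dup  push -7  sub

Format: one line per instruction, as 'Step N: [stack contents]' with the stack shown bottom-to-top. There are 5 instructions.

Step 1: [3]
Step 2: [-3]
Step 3: [-3, -3]
Step 4: [-3, -3, -7]
Step 5: [-3, 4]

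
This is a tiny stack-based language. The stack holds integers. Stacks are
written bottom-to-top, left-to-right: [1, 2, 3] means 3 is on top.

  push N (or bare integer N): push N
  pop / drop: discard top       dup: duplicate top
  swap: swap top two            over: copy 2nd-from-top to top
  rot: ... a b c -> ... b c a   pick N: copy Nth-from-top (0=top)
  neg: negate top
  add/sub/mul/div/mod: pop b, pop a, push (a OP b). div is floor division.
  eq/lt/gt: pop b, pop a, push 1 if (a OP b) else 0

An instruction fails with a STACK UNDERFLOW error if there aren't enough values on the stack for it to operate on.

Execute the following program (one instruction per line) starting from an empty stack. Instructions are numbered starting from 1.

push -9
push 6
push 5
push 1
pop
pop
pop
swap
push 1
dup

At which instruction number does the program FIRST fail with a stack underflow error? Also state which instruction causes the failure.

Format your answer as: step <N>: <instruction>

Answer: step 8: swap

Derivation:
Step 1 ('push -9'): stack = [-9], depth = 1
Step 2 ('push 6'): stack = [-9, 6], depth = 2
Step 3 ('push 5'): stack = [-9, 6, 5], depth = 3
Step 4 ('push 1'): stack = [-9, 6, 5, 1], depth = 4
Step 5 ('pop'): stack = [-9, 6, 5], depth = 3
Step 6 ('pop'): stack = [-9, 6], depth = 2
Step 7 ('pop'): stack = [-9], depth = 1
Step 8 ('swap'): needs 2 value(s) but depth is 1 — STACK UNDERFLOW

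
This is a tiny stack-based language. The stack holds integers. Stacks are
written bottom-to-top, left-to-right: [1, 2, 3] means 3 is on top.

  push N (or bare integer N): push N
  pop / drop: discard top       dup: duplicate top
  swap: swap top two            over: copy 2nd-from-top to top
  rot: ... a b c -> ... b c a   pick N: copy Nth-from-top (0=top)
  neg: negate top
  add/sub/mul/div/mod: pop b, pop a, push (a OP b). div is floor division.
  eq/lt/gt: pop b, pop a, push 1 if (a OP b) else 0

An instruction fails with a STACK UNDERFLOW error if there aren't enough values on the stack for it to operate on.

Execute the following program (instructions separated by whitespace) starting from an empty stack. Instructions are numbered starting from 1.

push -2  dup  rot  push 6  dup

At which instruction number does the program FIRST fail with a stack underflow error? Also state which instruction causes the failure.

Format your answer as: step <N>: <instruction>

Answer: step 3: rot

Derivation:
Step 1 ('push -2'): stack = [-2], depth = 1
Step 2 ('dup'): stack = [-2, -2], depth = 2
Step 3 ('rot'): needs 3 value(s) but depth is 2 — STACK UNDERFLOW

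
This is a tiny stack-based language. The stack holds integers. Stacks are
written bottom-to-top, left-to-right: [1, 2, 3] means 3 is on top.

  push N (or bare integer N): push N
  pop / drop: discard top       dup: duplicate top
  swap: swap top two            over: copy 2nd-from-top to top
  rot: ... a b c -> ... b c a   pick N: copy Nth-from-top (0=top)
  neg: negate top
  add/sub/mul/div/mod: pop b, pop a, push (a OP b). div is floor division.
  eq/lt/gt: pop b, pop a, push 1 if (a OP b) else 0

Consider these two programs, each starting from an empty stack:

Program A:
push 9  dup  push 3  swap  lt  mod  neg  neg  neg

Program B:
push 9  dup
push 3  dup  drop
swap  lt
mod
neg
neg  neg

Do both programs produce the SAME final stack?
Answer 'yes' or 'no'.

Answer: yes

Derivation:
Program A trace:
  After 'push 9': [9]
  After 'dup': [9, 9]
  After 'push 3': [9, 9, 3]
  After 'swap': [9, 3, 9]
  After 'lt': [9, 1]
  After 'mod': [0]
  After 'neg': [0]
  After 'neg': [0]
  After 'neg': [0]
Program A final stack: [0]

Program B trace:
  After 'push 9': [9]
  After 'dup': [9, 9]
  After 'push 3': [9, 9, 3]
  After 'dup': [9, 9, 3, 3]
  After 'drop': [9, 9, 3]
  After 'swap': [9, 3, 9]
  After 'lt': [9, 1]
  After 'mod': [0]
  After 'neg': [0]
  After 'neg': [0]
  After 'neg': [0]
Program B final stack: [0]
Same: yes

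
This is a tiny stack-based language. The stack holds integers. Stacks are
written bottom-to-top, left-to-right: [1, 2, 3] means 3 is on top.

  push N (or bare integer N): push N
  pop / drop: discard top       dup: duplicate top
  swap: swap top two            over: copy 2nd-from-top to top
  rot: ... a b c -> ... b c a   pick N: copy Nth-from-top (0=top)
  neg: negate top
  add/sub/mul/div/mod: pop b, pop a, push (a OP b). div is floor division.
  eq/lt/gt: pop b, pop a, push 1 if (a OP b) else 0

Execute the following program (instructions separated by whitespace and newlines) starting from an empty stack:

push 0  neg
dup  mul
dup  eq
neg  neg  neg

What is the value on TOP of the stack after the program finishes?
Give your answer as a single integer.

Answer: -1

Derivation:
After 'push 0': [0]
After 'neg': [0]
After 'dup': [0, 0]
After 'mul': [0]
After 'dup': [0, 0]
After 'eq': [1]
After 'neg': [-1]
After 'neg': [1]
After 'neg': [-1]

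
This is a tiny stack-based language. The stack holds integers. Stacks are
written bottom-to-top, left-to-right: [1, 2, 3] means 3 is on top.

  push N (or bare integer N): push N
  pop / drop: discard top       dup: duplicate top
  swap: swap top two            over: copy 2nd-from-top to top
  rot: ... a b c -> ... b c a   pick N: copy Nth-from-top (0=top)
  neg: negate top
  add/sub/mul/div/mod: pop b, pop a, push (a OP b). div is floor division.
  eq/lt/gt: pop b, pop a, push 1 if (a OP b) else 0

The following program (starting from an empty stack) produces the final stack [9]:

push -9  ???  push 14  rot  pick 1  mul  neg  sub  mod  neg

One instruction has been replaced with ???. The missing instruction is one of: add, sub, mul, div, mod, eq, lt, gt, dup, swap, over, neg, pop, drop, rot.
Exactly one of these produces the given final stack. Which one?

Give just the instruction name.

Stack before ???: [-9]
Stack after ???:  [-9, -9]
The instruction that transforms [-9] -> [-9, -9] is: dup

Answer: dup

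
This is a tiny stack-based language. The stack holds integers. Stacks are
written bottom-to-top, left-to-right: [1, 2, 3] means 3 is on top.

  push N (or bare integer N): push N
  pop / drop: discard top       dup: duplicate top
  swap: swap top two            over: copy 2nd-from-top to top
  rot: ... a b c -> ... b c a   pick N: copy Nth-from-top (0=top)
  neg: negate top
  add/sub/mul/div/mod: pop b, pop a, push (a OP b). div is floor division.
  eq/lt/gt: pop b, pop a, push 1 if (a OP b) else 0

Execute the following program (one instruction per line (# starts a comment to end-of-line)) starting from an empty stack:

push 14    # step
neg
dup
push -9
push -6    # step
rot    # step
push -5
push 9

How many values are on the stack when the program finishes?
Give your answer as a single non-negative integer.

Answer: 6

Derivation:
After 'push 14': stack = [14] (depth 1)
After 'neg': stack = [-14] (depth 1)
After 'dup': stack = [-14, -14] (depth 2)
After 'push -9': stack = [-14, -14, -9] (depth 3)
After 'push -6': stack = [-14, -14, -9, -6] (depth 4)
After 'rot': stack = [-14, -9, -6, -14] (depth 4)
After 'push -5': stack = [-14, -9, -6, -14, -5] (depth 5)
After 'push 9': stack = [-14, -9, -6, -14, -5, 9] (depth 6)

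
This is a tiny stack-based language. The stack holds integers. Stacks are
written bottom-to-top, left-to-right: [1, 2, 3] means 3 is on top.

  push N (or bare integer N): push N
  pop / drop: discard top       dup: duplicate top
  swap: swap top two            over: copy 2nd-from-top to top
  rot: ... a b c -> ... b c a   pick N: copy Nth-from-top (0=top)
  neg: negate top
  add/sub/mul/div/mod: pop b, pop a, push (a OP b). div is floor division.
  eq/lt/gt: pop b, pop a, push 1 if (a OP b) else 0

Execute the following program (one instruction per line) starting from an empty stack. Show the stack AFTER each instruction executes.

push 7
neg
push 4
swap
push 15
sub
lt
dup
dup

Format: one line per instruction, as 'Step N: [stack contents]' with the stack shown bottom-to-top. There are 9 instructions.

Step 1: [7]
Step 2: [-7]
Step 3: [-7, 4]
Step 4: [4, -7]
Step 5: [4, -7, 15]
Step 6: [4, -22]
Step 7: [0]
Step 8: [0, 0]
Step 9: [0, 0, 0]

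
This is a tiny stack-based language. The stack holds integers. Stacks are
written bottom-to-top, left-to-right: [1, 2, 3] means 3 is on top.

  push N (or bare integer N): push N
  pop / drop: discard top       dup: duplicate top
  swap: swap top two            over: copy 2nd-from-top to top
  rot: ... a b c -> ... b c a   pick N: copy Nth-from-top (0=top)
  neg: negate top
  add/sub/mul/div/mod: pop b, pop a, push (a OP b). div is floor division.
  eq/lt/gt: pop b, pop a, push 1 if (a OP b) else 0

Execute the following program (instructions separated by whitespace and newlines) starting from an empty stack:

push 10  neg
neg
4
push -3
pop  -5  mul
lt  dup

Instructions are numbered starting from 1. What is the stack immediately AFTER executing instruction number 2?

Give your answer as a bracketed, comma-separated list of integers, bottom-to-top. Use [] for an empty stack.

Step 1 ('push 10'): [10]
Step 2 ('neg'): [-10]

Answer: [-10]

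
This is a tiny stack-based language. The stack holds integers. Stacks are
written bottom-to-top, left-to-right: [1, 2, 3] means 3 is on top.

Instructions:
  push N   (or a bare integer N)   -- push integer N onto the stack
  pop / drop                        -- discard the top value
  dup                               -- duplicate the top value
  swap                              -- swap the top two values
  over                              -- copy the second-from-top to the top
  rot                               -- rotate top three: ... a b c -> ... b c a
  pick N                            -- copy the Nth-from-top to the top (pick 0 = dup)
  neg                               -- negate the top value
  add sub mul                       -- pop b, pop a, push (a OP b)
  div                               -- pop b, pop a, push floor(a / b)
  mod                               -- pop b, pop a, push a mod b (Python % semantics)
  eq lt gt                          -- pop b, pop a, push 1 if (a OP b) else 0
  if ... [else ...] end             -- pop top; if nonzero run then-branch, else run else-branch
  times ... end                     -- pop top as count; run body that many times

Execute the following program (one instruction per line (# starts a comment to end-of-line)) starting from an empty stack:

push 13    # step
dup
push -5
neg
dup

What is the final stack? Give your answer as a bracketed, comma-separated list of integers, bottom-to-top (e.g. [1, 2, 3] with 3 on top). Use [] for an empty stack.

Answer: [13, 13, 5, 5]

Derivation:
After 'push 13': [13]
After 'dup': [13, 13]
After 'push -5': [13, 13, -5]
After 'neg': [13, 13, 5]
After 'dup': [13, 13, 5, 5]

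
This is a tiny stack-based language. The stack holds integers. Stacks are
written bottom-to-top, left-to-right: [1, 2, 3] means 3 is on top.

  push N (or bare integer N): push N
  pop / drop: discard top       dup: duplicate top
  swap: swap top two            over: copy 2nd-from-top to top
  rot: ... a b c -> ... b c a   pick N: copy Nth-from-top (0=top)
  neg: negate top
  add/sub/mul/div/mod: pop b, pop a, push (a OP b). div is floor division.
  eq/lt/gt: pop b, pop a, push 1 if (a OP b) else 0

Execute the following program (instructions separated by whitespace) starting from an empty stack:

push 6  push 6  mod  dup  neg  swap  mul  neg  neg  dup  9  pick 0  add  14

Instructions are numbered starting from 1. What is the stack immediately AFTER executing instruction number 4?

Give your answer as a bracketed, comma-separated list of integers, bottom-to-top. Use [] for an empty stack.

Answer: [0, 0]

Derivation:
Step 1 ('push 6'): [6]
Step 2 ('push 6'): [6, 6]
Step 3 ('mod'): [0]
Step 4 ('dup'): [0, 0]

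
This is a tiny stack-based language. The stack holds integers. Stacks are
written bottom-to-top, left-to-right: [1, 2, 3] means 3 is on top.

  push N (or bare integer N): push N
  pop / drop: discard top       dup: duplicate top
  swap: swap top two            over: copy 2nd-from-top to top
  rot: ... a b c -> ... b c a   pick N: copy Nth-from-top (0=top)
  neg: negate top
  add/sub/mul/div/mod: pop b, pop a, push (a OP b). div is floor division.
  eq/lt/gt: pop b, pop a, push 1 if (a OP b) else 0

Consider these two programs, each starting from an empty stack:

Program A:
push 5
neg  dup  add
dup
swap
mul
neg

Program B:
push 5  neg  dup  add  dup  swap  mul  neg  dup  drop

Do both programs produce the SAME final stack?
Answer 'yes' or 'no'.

Program A trace:
  After 'push 5': [5]
  After 'neg': [-5]
  After 'dup': [-5, -5]
  After 'add': [-10]
  After 'dup': [-10, -10]
  After 'swap': [-10, -10]
  After 'mul': [100]
  After 'neg': [-100]
Program A final stack: [-100]

Program B trace:
  After 'push 5': [5]
  After 'neg': [-5]
  After 'dup': [-5, -5]
  After 'add': [-10]
  After 'dup': [-10, -10]
  After 'swap': [-10, -10]
  After 'mul': [100]
  After 'neg': [-100]
  After 'dup': [-100, -100]
  After 'drop': [-100]
Program B final stack: [-100]
Same: yes

Answer: yes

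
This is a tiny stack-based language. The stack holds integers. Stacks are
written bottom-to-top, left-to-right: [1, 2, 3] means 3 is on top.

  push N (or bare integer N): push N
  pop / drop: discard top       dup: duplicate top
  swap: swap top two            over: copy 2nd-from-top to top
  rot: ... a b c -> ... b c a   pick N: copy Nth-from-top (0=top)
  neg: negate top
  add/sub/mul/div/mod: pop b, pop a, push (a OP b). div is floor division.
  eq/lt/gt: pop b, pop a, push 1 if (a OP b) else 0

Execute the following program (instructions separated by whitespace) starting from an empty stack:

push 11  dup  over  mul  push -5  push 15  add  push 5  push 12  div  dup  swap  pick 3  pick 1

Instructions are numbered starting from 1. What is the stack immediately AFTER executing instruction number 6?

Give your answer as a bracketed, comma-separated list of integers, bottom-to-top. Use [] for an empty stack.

Step 1 ('push 11'): [11]
Step 2 ('dup'): [11, 11]
Step 3 ('over'): [11, 11, 11]
Step 4 ('mul'): [11, 121]
Step 5 ('push -5'): [11, 121, -5]
Step 6 ('push 15'): [11, 121, -5, 15]

Answer: [11, 121, -5, 15]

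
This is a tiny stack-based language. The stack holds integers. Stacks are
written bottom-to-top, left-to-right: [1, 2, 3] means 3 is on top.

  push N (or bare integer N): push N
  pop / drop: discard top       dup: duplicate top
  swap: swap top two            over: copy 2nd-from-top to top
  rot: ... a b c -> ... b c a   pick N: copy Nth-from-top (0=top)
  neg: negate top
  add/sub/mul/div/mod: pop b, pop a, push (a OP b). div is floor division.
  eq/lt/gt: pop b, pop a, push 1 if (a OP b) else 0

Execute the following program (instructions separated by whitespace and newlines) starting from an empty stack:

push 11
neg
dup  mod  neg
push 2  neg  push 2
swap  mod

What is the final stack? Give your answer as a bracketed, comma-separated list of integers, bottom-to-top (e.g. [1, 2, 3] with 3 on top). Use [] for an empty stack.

After 'push 11': [11]
After 'neg': [-11]
After 'dup': [-11, -11]
After 'mod': [0]
After 'neg': [0]
After 'push 2': [0, 2]
After 'neg': [0, -2]
After 'push 2': [0, -2, 2]
After 'swap': [0, 2, -2]
After 'mod': [0, 0]

Answer: [0, 0]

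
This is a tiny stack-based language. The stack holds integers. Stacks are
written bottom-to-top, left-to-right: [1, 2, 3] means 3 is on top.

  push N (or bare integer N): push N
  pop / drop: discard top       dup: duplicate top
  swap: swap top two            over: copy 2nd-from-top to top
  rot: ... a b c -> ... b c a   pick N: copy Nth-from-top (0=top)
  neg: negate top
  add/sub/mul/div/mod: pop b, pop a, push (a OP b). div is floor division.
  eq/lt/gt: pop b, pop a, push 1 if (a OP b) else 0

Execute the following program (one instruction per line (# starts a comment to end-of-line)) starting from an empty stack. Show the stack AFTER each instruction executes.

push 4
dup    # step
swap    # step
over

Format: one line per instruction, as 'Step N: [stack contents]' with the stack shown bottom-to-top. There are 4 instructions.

Step 1: [4]
Step 2: [4, 4]
Step 3: [4, 4]
Step 4: [4, 4, 4]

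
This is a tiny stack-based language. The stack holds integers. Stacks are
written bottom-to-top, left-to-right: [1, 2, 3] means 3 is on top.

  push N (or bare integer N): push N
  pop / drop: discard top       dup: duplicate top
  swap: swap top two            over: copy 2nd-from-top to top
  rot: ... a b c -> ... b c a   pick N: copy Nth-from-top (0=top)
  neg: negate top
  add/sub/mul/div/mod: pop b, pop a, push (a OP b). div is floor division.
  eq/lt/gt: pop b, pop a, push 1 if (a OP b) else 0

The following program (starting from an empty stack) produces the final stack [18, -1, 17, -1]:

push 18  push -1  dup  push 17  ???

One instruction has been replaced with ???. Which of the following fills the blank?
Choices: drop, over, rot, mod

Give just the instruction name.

Answer: rot

Derivation:
Stack before ???: [18, -1, -1, 17]
Stack after ???:  [18, -1, 17, -1]
Checking each choice:
  drop: produces [18, -1, -1]
  over: produces [18, -1, -1, 17, -1]
  rot: MATCH
  mod: produces [18, -1, 16]


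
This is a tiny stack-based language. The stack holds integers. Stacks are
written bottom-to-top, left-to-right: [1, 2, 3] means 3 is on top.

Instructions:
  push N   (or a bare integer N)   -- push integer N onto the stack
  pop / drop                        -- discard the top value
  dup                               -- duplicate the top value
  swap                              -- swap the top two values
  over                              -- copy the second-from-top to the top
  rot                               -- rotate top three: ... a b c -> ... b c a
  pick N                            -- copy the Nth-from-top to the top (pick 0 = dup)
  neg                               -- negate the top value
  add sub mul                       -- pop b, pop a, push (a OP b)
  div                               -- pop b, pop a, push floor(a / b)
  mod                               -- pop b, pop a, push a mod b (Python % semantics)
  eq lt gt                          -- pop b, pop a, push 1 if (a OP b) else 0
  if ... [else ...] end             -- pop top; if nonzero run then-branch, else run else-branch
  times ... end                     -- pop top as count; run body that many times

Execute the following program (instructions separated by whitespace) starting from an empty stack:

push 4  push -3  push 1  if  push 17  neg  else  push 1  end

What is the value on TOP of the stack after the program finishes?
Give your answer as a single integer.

After 'push 4': [4]
After 'push -3': [4, -3]
After 'push 1': [4, -3, 1]
After 'if': [4, -3]
After 'push 17': [4, -3, 17]
After 'neg': [4, -3, -17]

Answer: -17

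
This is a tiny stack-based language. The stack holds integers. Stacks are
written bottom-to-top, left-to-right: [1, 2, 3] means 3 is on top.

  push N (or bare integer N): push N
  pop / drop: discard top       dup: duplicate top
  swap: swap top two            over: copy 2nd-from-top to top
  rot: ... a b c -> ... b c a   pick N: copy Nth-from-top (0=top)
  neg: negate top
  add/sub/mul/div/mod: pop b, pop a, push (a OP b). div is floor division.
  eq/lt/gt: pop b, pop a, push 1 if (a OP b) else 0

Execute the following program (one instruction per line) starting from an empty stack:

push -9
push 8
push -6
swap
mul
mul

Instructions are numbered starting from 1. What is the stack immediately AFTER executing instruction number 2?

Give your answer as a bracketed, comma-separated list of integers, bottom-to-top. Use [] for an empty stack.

Answer: [-9, 8]

Derivation:
Step 1 ('push -9'): [-9]
Step 2 ('push 8'): [-9, 8]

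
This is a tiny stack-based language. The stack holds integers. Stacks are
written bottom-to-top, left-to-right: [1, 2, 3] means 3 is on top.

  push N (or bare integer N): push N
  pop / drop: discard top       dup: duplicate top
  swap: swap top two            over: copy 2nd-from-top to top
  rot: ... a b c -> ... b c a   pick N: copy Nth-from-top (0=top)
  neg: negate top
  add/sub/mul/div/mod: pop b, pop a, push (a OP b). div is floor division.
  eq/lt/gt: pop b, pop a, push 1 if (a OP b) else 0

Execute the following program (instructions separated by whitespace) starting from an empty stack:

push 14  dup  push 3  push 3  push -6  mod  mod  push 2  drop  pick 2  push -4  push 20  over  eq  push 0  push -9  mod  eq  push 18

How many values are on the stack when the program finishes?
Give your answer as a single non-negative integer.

Answer: 7

Derivation:
After 'push 14': stack = [14] (depth 1)
After 'dup': stack = [14, 14] (depth 2)
After 'push 3': stack = [14, 14, 3] (depth 3)
After 'push 3': stack = [14, 14, 3, 3] (depth 4)
After 'push -6': stack = [14, 14, 3, 3, -6] (depth 5)
After 'mod': stack = [14, 14, 3, -3] (depth 4)
After 'mod': stack = [14, 14, 0] (depth 3)
After 'push 2': stack = [14, 14, 0, 2] (depth 4)
After 'drop': stack = [14, 14, 0] (depth 3)
After 'pick 2': stack = [14, 14, 0, 14] (depth 4)
After 'push -4': stack = [14, 14, 0, 14, -4] (depth 5)
After 'push 20': stack = [14, 14, 0, 14, -4, 20] (depth 6)
After 'over': stack = [14, 14, 0, 14, -4, 20, -4] (depth 7)
After 'eq': stack = [14, 14, 0, 14, -4, 0] (depth 6)
After 'push 0': stack = [14, 14, 0, 14, -4, 0, 0] (depth 7)
After 'push -9': stack = [14, 14, 0, 14, -4, 0, 0, -9] (depth 8)
After 'mod': stack = [14, 14, 0, 14, -4, 0, 0] (depth 7)
After 'eq': stack = [14, 14, 0, 14, -4, 1] (depth 6)
After 'push 18': stack = [14, 14, 0, 14, -4, 1, 18] (depth 7)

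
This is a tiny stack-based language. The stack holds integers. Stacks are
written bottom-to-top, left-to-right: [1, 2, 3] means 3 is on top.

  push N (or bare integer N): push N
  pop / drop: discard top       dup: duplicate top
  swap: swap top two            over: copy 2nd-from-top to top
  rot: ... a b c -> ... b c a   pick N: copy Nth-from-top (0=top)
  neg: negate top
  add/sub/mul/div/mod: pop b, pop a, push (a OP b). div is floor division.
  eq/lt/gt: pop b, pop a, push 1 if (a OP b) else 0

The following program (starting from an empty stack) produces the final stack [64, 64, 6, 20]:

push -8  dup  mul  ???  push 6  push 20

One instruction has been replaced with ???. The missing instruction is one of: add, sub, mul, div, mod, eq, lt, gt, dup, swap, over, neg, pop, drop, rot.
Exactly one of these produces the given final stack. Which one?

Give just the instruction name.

Stack before ???: [64]
Stack after ???:  [64, 64]
The instruction that transforms [64] -> [64, 64] is: dup

Answer: dup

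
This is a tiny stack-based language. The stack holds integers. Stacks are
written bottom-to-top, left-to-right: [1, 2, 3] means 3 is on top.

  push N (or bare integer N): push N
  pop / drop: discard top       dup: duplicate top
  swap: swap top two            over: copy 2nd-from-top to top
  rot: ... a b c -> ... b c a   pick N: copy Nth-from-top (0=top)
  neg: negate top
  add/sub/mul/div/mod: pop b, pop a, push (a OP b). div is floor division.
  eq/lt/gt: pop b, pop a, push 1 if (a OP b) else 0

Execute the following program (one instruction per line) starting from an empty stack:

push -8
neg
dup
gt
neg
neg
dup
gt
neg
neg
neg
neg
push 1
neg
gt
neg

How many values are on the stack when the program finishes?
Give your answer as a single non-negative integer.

After 'push -8': stack = [-8] (depth 1)
After 'neg': stack = [8] (depth 1)
After 'dup': stack = [8, 8] (depth 2)
After 'gt': stack = [0] (depth 1)
After 'neg': stack = [0] (depth 1)
After 'neg': stack = [0] (depth 1)
After 'dup': stack = [0, 0] (depth 2)
After 'gt': stack = [0] (depth 1)
After 'neg': stack = [0] (depth 1)
After 'neg': stack = [0] (depth 1)
After 'neg': stack = [0] (depth 1)
After 'neg': stack = [0] (depth 1)
After 'push 1': stack = [0, 1] (depth 2)
After 'neg': stack = [0, -1] (depth 2)
After 'gt': stack = [1] (depth 1)
After 'neg': stack = [-1] (depth 1)

Answer: 1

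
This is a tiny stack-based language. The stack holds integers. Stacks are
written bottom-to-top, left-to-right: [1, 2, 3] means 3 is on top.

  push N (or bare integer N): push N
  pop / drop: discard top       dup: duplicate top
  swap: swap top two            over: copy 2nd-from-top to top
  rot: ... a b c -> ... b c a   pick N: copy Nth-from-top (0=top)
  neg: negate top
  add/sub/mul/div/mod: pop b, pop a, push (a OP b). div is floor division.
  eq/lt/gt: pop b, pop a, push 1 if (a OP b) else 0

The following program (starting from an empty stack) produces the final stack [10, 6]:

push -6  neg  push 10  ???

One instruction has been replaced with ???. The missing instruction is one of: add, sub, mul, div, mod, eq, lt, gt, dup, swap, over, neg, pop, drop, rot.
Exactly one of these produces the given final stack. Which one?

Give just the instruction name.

Answer: swap

Derivation:
Stack before ???: [6, 10]
Stack after ???:  [10, 6]
The instruction that transforms [6, 10] -> [10, 6] is: swap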